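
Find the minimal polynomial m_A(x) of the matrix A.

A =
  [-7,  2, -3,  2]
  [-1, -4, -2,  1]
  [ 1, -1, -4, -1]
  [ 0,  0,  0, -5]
x^3 + 15*x^2 + 75*x + 125

The characteristic polynomial is χ_A(x) = (x + 5)^4, so the eigenvalues are known. The minimal polynomial is
  m_A(x) = Π_λ (x − λ)^{k_λ}
where k_λ is the size of the *largest* Jordan block for λ (equivalently, the smallest k with (A − λI)^k v = 0 for every generalised eigenvector v of λ).

  λ = -5: largest Jordan block has size 3, contributing (x + 5)^3

So m_A(x) = (x + 5)^3 = x^3 + 15*x^2 + 75*x + 125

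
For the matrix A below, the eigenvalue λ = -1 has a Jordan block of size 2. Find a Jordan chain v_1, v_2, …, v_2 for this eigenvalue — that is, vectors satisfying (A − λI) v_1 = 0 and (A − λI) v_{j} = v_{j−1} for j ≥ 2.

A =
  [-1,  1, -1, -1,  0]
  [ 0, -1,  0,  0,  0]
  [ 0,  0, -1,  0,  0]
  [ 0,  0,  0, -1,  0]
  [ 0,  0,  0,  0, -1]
A Jordan chain for λ = -1 of length 2:
v_1 = (1, 0, 0, 0, 0)ᵀ
v_2 = (0, 1, 0, 0, 0)ᵀ

Let N = A − (-1)·I. We want v_2 with N^2 v_2 = 0 but N^1 v_2 ≠ 0; then v_{j-1} := N · v_j for j = 2, …, 2.

Pick v_2 = (0, 1, 0, 0, 0)ᵀ.
Then v_1 = N · v_2 = (1, 0, 0, 0, 0)ᵀ.

Sanity check: (A − (-1)·I) v_1 = (0, 0, 0, 0, 0)ᵀ = 0. ✓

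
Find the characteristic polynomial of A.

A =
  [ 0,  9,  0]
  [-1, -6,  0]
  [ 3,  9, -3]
x^3 + 9*x^2 + 27*x + 27

Expanding det(x·I − A) (e.g. by cofactor expansion or by noting that A is similar to its Jordan form J, which has the same characteristic polynomial as A) gives
  χ_A(x) = x^3 + 9*x^2 + 27*x + 27
which factors as (x + 3)^3. The eigenvalues (with algebraic multiplicities) are λ = -3 with multiplicity 3.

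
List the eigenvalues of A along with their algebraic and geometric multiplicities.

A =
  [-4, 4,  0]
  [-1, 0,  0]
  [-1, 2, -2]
λ = -2: alg = 3, geom = 2

Step 1 — factor the characteristic polynomial to read off the algebraic multiplicities:
  χ_A(x) = (x + 2)^3

Step 2 — compute geometric multiplicities via the rank-nullity identity g(λ) = n − rank(A − λI):
  rank(A − (-2)·I) = 1, so dim ker(A − (-2)·I) = n − 1 = 2

Summary:
  λ = -2: algebraic multiplicity = 3, geometric multiplicity = 2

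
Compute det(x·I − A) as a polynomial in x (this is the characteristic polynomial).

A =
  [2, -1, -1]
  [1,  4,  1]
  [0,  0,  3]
x^3 - 9*x^2 + 27*x - 27

Expanding det(x·I − A) (e.g. by cofactor expansion or by noting that A is similar to its Jordan form J, which has the same characteristic polynomial as A) gives
  χ_A(x) = x^3 - 9*x^2 + 27*x - 27
which factors as (x - 3)^3. The eigenvalues (with algebraic multiplicities) are λ = 3 with multiplicity 3.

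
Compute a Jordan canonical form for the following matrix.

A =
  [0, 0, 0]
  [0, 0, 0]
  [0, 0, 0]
J_1(0) ⊕ J_1(0) ⊕ J_1(0)

The characteristic polynomial is
  det(x·I − A) = x^3

Eigenvalues and multiplicities (the geometric multiplicity of λ is n − rank(A − λI), which equals the number of Jordan blocks for λ):
  λ = 0: algebraic multiplicity = 3, geometric multiplicity = 3

Determining the block sizes for each eigenvalue:
  λ = 0: gm = am = 3, so every block has size 1 → block sizes [1, 1, 1]

Assembling the blocks gives a Jordan form
J =
  [0, 0, 0]
  [0, 0, 0]
  [0, 0, 0]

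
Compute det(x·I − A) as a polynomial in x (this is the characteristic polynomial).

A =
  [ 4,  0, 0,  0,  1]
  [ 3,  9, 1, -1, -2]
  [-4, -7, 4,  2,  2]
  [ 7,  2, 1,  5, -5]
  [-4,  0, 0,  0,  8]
x^5 - 30*x^4 + 360*x^3 - 2160*x^2 + 6480*x - 7776

Expanding det(x·I − A) (e.g. by cofactor expansion or by noting that A is similar to its Jordan form J, which has the same characteristic polynomial as A) gives
  χ_A(x) = x^5 - 30*x^4 + 360*x^3 - 2160*x^2 + 6480*x - 7776
which factors as (x - 6)^5. The eigenvalues (with algebraic multiplicities) are λ = 6 with multiplicity 5.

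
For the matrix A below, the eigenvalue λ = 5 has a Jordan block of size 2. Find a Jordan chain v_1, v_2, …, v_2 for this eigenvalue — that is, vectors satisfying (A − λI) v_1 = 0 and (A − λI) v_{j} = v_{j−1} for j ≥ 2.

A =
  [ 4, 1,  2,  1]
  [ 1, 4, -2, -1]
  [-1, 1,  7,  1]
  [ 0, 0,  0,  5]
A Jordan chain for λ = 5 of length 2:
v_1 = (-1, 1, -1, 0)ᵀ
v_2 = (1, 0, 0, 0)ᵀ

Let N = A − (5)·I. We want v_2 with N^2 v_2 = 0 but N^1 v_2 ≠ 0; then v_{j-1} := N · v_j for j = 2, …, 2.

Pick v_2 = (1, 0, 0, 0)ᵀ.
Then v_1 = N · v_2 = (-1, 1, -1, 0)ᵀ.

Sanity check: (A − (5)·I) v_1 = (0, 0, 0, 0)ᵀ = 0. ✓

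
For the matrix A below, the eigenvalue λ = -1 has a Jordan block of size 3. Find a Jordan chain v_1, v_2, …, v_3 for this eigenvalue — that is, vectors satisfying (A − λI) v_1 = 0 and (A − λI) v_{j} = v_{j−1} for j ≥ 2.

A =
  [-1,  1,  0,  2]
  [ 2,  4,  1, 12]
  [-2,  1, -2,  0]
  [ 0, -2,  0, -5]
A Jordan chain for λ = -1 of length 3:
v_1 = (2, 8, 4, -4)ᵀ
v_2 = (0, 2, -2, 0)ᵀ
v_3 = (1, 0, 0, 0)ᵀ

Let N = A − (-1)·I. We want v_3 with N^3 v_3 = 0 but N^2 v_3 ≠ 0; then v_{j-1} := N · v_j for j = 3, …, 2.

Pick v_3 = (1, 0, 0, 0)ᵀ.
Then v_2 = N · v_3 = (0, 2, -2, 0)ᵀ.
Then v_1 = N · v_2 = (2, 8, 4, -4)ᵀ.

Sanity check: (A − (-1)·I) v_1 = (0, 0, 0, 0)ᵀ = 0. ✓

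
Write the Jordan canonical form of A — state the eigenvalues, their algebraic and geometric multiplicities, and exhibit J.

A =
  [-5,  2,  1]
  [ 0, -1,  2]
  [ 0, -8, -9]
J_2(-5) ⊕ J_1(-5)

The characteristic polynomial is
  det(x·I − A) = x^3 + 15*x^2 + 75*x + 125 = (x + 5)^3

Eigenvalues and multiplicities (the geometric multiplicity of λ is n − rank(A − λI), which equals the number of Jordan blocks for λ):
  λ = -5: algebraic multiplicity = 3, geometric multiplicity = 2

Determining the block sizes for each eigenvalue:
  λ = -5: 2 blocks summing to 3 forces exactly one block of size 2 and the rest size 1 → block sizes [2, 1]

Assembling the blocks gives a Jordan form
J =
  [-5,  1,  0]
  [ 0, -5,  0]
  [ 0,  0, -5]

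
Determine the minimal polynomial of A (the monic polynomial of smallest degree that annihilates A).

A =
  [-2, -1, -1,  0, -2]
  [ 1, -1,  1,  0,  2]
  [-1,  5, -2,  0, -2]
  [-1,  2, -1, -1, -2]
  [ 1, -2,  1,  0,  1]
x^3 + 3*x^2 + 3*x + 1

The characteristic polynomial is χ_A(x) = (x + 1)^5, so the eigenvalues are known. The minimal polynomial is
  m_A(x) = Π_λ (x − λ)^{k_λ}
where k_λ is the size of the *largest* Jordan block for λ (equivalently, the smallest k with (A − λI)^k v = 0 for every generalised eigenvector v of λ).

  λ = -1: largest Jordan block has size 3, contributing (x + 1)^3

So m_A(x) = (x + 1)^3 = x^3 + 3*x^2 + 3*x + 1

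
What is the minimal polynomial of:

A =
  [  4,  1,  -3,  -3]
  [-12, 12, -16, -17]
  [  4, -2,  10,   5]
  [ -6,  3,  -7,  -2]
x^3 - 18*x^2 + 108*x - 216

The characteristic polynomial is χ_A(x) = (x - 6)^4, so the eigenvalues are known. The minimal polynomial is
  m_A(x) = Π_λ (x − λ)^{k_λ}
where k_λ is the size of the *largest* Jordan block for λ (equivalently, the smallest k with (A − λI)^k v = 0 for every generalised eigenvector v of λ).

  λ = 6: largest Jordan block has size 3, contributing (x − 6)^3

So m_A(x) = (x - 6)^3 = x^3 - 18*x^2 + 108*x - 216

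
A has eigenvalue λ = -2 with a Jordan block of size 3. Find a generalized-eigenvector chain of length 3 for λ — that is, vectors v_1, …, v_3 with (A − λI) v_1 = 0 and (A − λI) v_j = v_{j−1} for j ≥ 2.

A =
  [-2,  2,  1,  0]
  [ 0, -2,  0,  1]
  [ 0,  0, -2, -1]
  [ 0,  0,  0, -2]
A Jordan chain for λ = -2 of length 3:
v_1 = (1, 0, 0, 0)ᵀ
v_2 = (0, 1, -1, 0)ᵀ
v_3 = (0, 0, 0, 1)ᵀ

Let N = A − (-2)·I. We want v_3 with N^3 v_3 = 0 but N^2 v_3 ≠ 0; then v_{j-1} := N · v_j for j = 3, …, 2.

Pick v_3 = (0, 0, 0, 1)ᵀ.
Then v_2 = N · v_3 = (0, 1, -1, 0)ᵀ.
Then v_1 = N · v_2 = (1, 0, 0, 0)ᵀ.

Sanity check: (A − (-2)·I) v_1 = (0, 0, 0, 0)ᵀ = 0. ✓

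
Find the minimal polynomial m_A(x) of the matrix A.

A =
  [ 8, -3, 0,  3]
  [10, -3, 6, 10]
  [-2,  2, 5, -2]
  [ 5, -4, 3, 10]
x^3 - 15*x^2 + 75*x - 125

The characteristic polynomial is χ_A(x) = (x - 5)^4, so the eigenvalues are known. The minimal polynomial is
  m_A(x) = Π_λ (x − λ)^{k_λ}
where k_λ is the size of the *largest* Jordan block for λ (equivalently, the smallest k with (A − λI)^k v = 0 for every generalised eigenvector v of λ).

  λ = 5: largest Jordan block has size 3, contributing (x − 5)^3

So m_A(x) = (x - 5)^3 = x^3 - 15*x^2 + 75*x - 125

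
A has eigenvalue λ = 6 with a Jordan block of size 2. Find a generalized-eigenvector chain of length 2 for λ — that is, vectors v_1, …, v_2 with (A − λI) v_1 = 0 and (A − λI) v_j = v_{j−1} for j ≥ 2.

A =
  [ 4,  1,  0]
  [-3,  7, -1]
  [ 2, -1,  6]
A Jordan chain for λ = 6 of length 2:
v_1 = (-1, -2, 1)ᵀ
v_2 = (1, 1, 0)ᵀ

Let N = A − (6)·I. We want v_2 with N^2 v_2 = 0 but N^1 v_2 ≠ 0; then v_{j-1} := N · v_j for j = 2, …, 2.

Pick v_2 = (1, 1, 0)ᵀ.
Then v_1 = N · v_2 = (-1, -2, 1)ᵀ.

Sanity check: (A − (6)·I) v_1 = (0, 0, 0)ᵀ = 0. ✓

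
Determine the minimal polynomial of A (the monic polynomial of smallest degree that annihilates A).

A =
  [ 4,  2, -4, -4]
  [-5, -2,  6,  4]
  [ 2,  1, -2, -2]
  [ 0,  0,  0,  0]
x^3

The characteristic polynomial is χ_A(x) = x^4, so the eigenvalues are known. The minimal polynomial is
  m_A(x) = Π_λ (x − λ)^{k_λ}
where k_λ is the size of the *largest* Jordan block for λ (equivalently, the smallest k with (A − λI)^k v = 0 for every generalised eigenvector v of λ).

  λ = 0: largest Jordan block has size 3, contributing (x − 0)^3

So m_A(x) = x^3 = x^3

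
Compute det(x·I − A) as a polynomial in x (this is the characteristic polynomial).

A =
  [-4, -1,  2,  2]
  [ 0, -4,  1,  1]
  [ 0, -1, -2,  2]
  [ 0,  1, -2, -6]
x^4 + 16*x^3 + 96*x^2 + 256*x + 256

Expanding det(x·I − A) (e.g. by cofactor expansion or by noting that A is similar to its Jordan form J, which has the same characteristic polynomial as A) gives
  χ_A(x) = x^4 + 16*x^3 + 96*x^2 + 256*x + 256
which factors as (x + 4)^4. The eigenvalues (with algebraic multiplicities) are λ = -4 with multiplicity 4.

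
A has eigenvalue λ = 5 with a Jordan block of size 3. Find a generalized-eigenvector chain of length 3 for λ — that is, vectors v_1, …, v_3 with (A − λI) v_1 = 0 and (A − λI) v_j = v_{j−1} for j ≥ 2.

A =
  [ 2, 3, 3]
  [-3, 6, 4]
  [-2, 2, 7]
A Jordan chain for λ = 5 of length 3:
v_1 = (-6, -2, -4)ᵀ
v_2 = (-3, -3, -2)ᵀ
v_3 = (1, 0, 0)ᵀ

Let N = A − (5)·I. We want v_3 with N^3 v_3 = 0 but N^2 v_3 ≠ 0; then v_{j-1} := N · v_j for j = 3, …, 2.

Pick v_3 = (1, 0, 0)ᵀ.
Then v_2 = N · v_3 = (-3, -3, -2)ᵀ.
Then v_1 = N · v_2 = (-6, -2, -4)ᵀ.

Sanity check: (A − (5)·I) v_1 = (0, 0, 0)ᵀ = 0. ✓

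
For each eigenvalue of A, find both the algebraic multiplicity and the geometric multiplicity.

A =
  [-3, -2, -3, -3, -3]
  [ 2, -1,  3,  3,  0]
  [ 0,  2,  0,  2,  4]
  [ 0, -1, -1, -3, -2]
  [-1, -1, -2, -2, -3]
λ = -2: alg = 5, geom = 3

Step 1 — factor the characteristic polynomial to read off the algebraic multiplicities:
  χ_A(x) = (x + 2)^5

Step 2 — compute geometric multiplicities via the rank-nullity identity g(λ) = n − rank(A − λI):
  rank(A − (-2)·I) = 2, so dim ker(A − (-2)·I) = n − 2 = 3

Summary:
  λ = -2: algebraic multiplicity = 5, geometric multiplicity = 3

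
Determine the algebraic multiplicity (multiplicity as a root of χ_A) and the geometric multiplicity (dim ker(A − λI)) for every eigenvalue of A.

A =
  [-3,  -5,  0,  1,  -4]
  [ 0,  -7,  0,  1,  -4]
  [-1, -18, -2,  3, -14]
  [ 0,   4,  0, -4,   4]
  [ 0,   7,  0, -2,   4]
λ = -3: alg = 2, geom = 1; λ = -2: alg = 3, geom = 2

Step 1 — factor the characteristic polynomial to read off the algebraic multiplicities:
  χ_A(x) = (x + 2)^3*(x + 3)^2

Step 2 — compute geometric multiplicities via the rank-nullity identity g(λ) = n − rank(A − λI):
  rank(A − (-3)·I) = 4, so dim ker(A − (-3)·I) = n − 4 = 1
  rank(A − (-2)·I) = 3, so dim ker(A − (-2)·I) = n − 3 = 2

Summary:
  λ = -3: algebraic multiplicity = 2, geometric multiplicity = 1
  λ = -2: algebraic multiplicity = 3, geometric multiplicity = 2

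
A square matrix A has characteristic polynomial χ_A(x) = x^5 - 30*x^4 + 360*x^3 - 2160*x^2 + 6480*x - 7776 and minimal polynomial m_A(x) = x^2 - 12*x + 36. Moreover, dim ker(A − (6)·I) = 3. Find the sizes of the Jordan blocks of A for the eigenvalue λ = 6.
Block sizes for λ = 6: [2, 2, 1]

Step 1 — from the characteristic polynomial, algebraic multiplicity of λ = 6 is 5. From dim ker(A − (6)·I) = 3, there are exactly 3 Jordan blocks for λ = 6.
Step 2 — from the minimal polynomial, the factor (x − 6)^2 tells us the largest block for λ = 6 has size 2.
Step 3 — with total size 5, 3 blocks, and largest block 2, the block sizes (in nonincreasing order) are [2, 2, 1].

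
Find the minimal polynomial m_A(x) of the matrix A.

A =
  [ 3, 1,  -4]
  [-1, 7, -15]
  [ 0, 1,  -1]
x^3 - 9*x^2 + 27*x - 27

The characteristic polynomial is χ_A(x) = (x - 3)^3, so the eigenvalues are known. The minimal polynomial is
  m_A(x) = Π_λ (x − λ)^{k_λ}
where k_λ is the size of the *largest* Jordan block for λ (equivalently, the smallest k with (A − λI)^k v = 0 for every generalised eigenvector v of λ).

  λ = 3: largest Jordan block has size 3, contributing (x − 3)^3

So m_A(x) = (x - 3)^3 = x^3 - 9*x^2 + 27*x - 27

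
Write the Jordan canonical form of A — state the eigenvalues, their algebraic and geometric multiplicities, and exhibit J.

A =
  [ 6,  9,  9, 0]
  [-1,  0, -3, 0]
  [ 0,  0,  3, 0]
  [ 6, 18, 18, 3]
J_2(3) ⊕ J_1(3) ⊕ J_1(3)

The characteristic polynomial is
  det(x·I − A) = x^4 - 12*x^3 + 54*x^2 - 108*x + 81 = (x - 3)^4

Eigenvalues and multiplicities (the geometric multiplicity of λ is n − rank(A − λI), which equals the number of Jordan blocks for λ):
  λ = 3: algebraic multiplicity = 4, geometric multiplicity = 3

Determining the block sizes for each eigenvalue:
  λ = 3: 3 blocks summing to 4 forces exactly one block of size 2 and the rest size 1 → block sizes [2, 1, 1]

Assembling the blocks gives a Jordan form
J =
  [3, 1, 0, 0]
  [0, 3, 0, 0]
  [0, 0, 3, 0]
  [0, 0, 0, 3]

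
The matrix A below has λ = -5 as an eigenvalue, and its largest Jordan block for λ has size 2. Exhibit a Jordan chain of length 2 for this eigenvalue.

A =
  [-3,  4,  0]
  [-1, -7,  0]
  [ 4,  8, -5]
A Jordan chain for λ = -5 of length 2:
v_1 = (2, -1, 4)ᵀ
v_2 = (1, 0, 0)ᵀ

Let N = A − (-5)·I. We want v_2 with N^2 v_2 = 0 but N^1 v_2 ≠ 0; then v_{j-1} := N · v_j for j = 2, …, 2.

Pick v_2 = (1, 0, 0)ᵀ.
Then v_1 = N · v_2 = (2, -1, 4)ᵀ.

Sanity check: (A − (-5)·I) v_1 = (0, 0, 0)ᵀ = 0. ✓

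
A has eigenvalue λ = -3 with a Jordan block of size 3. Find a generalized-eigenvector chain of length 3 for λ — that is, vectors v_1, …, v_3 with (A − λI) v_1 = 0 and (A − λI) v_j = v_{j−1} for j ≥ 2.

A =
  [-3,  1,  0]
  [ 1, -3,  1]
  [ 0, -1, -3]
A Jordan chain for λ = -3 of length 3:
v_1 = (1, 0, -1)ᵀ
v_2 = (0, 1, 0)ᵀ
v_3 = (1, 0, 0)ᵀ

Let N = A − (-3)·I. We want v_3 with N^3 v_3 = 0 but N^2 v_3 ≠ 0; then v_{j-1} := N · v_j for j = 3, …, 2.

Pick v_3 = (1, 0, 0)ᵀ.
Then v_2 = N · v_3 = (0, 1, 0)ᵀ.
Then v_1 = N · v_2 = (1, 0, -1)ᵀ.

Sanity check: (A − (-3)·I) v_1 = (0, 0, 0)ᵀ = 0. ✓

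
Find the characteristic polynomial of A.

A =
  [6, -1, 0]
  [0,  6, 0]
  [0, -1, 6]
x^3 - 18*x^2 + 108*x - 216

Expanding det(x·I − A) (e.g. by cofactor expansion or by noting that A is similar to its Jordan form J, which has the same characteristic polynomial as A) gives
  χ_A(x) = x^3 - 18*x^2 + 108*x - 216
which factors as (x - 6)^3. The eigenvalues (with algebraic multiplicities) are λ = 6 with multiplicity 3.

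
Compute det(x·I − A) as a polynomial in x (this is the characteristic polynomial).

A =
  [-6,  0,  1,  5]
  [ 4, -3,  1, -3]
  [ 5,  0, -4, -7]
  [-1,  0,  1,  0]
x^4 + 13*x^3 + 61*x^2 + 123*x + 90

Expanding det(x·I − A) (e.g. by cofactor expansion or by noting that A is similar to its Jordan form J, which has the same characteristic polynomial as A) gives
  χ_A(x) = x^4 + 13*x^3 + 61*x^2 + 123*x + 90
which factors as (x + 2)*(x + 3)^2*(x + 5). The eigenvalues (with algebraic multiplicities) are λ = -5 with multiplicity 1, λ = -3 with multiplicity 2, λ = -2 with multiplicity 1.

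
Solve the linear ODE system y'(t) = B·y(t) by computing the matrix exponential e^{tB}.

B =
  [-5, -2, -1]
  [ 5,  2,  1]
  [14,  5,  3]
e^{tB} =
  [t^2/2 - 5*t + 1, t^2/2 - 2*t, -t]
  [-t^2/2 + 5*t, -t^2/2 + 2*t + 1, t]
  [-3*t^2/2 + 14*t, -3*t^2/2 + 5*t, 3*t + 1]

Strategy: write B = P · J · P⁻¹ where J is a Jordan canonical form, so e^{tB} = P · e^{tJ} · P⁻¹, and e^{tJ} can be computed block-by-block.

B has Jordan form
J =
  [0, 1, 0]
  [0, 0, 1]
  [0, 0, 0]
(up to reordering of blocks).

Per-block formulas:
  For a 3×3 Jordan block J_3(0): exp(t · J_3(0)) = e^(0t)·(I + t·N + (t^2/2)·N^2), where N is the 3×3 nilpotent shift.

After assembling e^{tJ} and conjugating by P, we get:

e^{tB} =
  [t^2/2 - 5*t + 1, t^2/2 - 2*t, -t]
  [-t^2/2 + 5*t, -t^2/2 + 2*t + 1, t]
  [-3*t^2/2 + 14*t, -3*t^2/2 + 5*t, 3*t + 1]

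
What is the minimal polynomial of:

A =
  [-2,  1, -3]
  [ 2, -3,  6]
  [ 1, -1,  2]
x^2 + 2*x + 1

The characteristic polynomial is χ_A(x) = (x + 1)^3, so the eigenvalues are known. The minimal polynomial is
  m_A(x) = Π_λ (x − λ)^{k_λ}
where k_λ is the size of the *largest* Jordan block for λ (equivalently, the smallest k with (A − λI)^k v = 0 for every generalised eigenvector v of λ).

  λ = -1: largest Jordan block has size 2, contributing (x + 1)^2

So m_A(x) = (x + 1)^2 = x^2 + 2*x + 1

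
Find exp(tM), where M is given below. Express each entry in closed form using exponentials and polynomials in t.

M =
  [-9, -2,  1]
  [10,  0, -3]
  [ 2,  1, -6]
e^{tM} =
  [-t^2*exp(-5*t) - 4*t*exp(-5*t) + exp(-5*t), -t^2*exp(-5*t)/2 - 2*t*exp(-5*t), t^2*exp(-5*t)/2 + t*exp(-5*t)]
  [2*t^2*exp(-5*t) + 10*t*exp(-5*t), t^2*exp(-5*t) + 5*t*exp(-5*t) + exp(-5*t), -t^2*exp(-5*t) - 3*t*exp(-5*t)]
  [2*t*exp(-5*t), t*exp(-5*t), -t*exp(-5*t) + exp(-5*t)]

Strategy: write M = P · J · P⁻¹ where J is a Jordan canonical form, so e^{tM} = P · e^{tJ} · P⁻¹, and e^{tJ} can be computed block-by-block.

M has Jordan form
J =
  [-5,  1,  0]
  [ 0, -5,  1]
  [ 0,  0, -5]
(up to reordering of blocks).

Per-block formulas:
  For a 3×3 Jordan block J_3(-5): exp(t · J_3(-5)) = e^(-5t)·(I + t·N + (t^2/2)·N^2), where N is the 3×3 nilpotent shift.

After assembling e^{tJ} and conjugating by P, we get:

e^{tM} =
  [-t^2*exp(-5*t) - 4*t*exp(-5*t) + exp(-5*t), -t^2*exp(-5*t)/2 - 2*t*exp(-5*t), t^2*exp(-5*t)/2 + t*exp(-5*t)]
  [2*t^2*exp(-5*t) + 10*t*exp(-5*t), t^2*exp(-5*t) + 5*t*exp(-5*t) + exp(-5*t), -t^2*exp(-5*t) - 3*t*exp(-5*t)]
  [2*t*exp(-5*t), t*exp(-5*t), -t*exp(-5*t) + exp(-5*t)]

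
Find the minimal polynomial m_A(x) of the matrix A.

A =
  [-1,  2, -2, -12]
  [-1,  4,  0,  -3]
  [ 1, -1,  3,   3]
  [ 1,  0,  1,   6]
x^3 - 9*x^2 + 27*x - 27

The characteristic polynomial is χ_A(x) = (x - 3)^4, so the eigenvalues are known. The minimal polynomial is
  m_A(x) = Π_λ (x − λ)^{k_λ}
where k_λ is the size of the *largest* Jordan block for λ (equivalently, the smallest k with (A − λI)^k v = 0 for every generalised eigenvector v of λ).

  λ = 3: largest Jordan block has size 3, contributing (x − 3)^3

So m_A(x) = (x - 3)^3 = x^3 - 9*x^2 + 27*x - 27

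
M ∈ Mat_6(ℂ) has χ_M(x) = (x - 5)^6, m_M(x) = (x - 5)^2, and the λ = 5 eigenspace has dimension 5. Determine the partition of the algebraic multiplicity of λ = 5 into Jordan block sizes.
Block sizes for λ = 5: [2, 1, 1, 1, 1]

Step 1 — from the characteristic polynomial, algebraic multiplicity of λ = 5 is 6. From dim ker(M − (5)·I) = 5, there are exactly 5 Jordan blocks for λ = 5.
Step 2 — from the minimal polynomial, the factor (x − 5)^2 tells us the largest block for λ = 5 has size 2.
Step 3 — with total size 6, 5 blocks, and largest block 2, the block sizes (in nonincreasing order) are [2, 1, 1, 1, 1].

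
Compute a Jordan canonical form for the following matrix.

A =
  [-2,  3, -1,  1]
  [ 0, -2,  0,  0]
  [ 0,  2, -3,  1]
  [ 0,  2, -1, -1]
J_2(-2) ⊕ J_2(-2)

The characteristic polynomial is
  det(x·I − A) = x^4 + 8*x^3 + 24*x^2 + 32*x + 16 = (x + 2)^4

Eigenvalues and multiplicities (the geometric multiplicity of λ is n − rank(A − λI), which equals the number of Jordan blocks for λ):
  λ = -2: algebraic multiplicity = 4, geometric multiplicity = 2

Determining the block sizes for each eigenvalue:
  λ = -2: with am = 4 and gm = 2, the partition is not yet determined (e.g. several partitions of 4 into 2 parts exist). Let N = A − (-2)·I. Computing rank(N^1) = 2, rank(N^2) = 0; the number of blocks of size ≥ j is rank(N^{j−1}) − rank(N^j), giving [2, 2]. So we have 2 block(s) of size 2 → block sizes [2, 2]

Assembling the blocks gives a Jordan form
J =
  [-2,  1,  0,  0]
  [ 0, -2,  0,  0]
  [ 0,  0, -2,  1]
  [ 0,  0,  0, -2]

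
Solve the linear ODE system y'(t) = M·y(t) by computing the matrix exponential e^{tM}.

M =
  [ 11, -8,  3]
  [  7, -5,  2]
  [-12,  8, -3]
e^{tM} =
  [4*t^2*exp(t) + 10*t*exp(t) + exp(t), -4*t^2*exp(t) - 8*t*exp(t), t^2*exp(t) + 3*t*exp(t)]
  [2*t^2*exp(t) + 7*t*exp(t), -2*t^2*exp(t) - 6*t*exp(t) + exp(t), t^2*exp(t)/2 + 2*t*exp(t)]
  [-8*t^2*exp(t) - 12*t*exp(t), 8*t^2*exp(t) + 8*t*exp(t), -2*t^2*exp(t) - 4*t*exp(t) + exp(t)]

Strategy: write M = P · J · P⁻¹ where J is a Jordan canonical form, so e^{tM} = P · e^{tJ} · P⁻¹, and e^{tJ} can be computed block-by-block.

M has Jordan form
J =
  [1, 1, 0]
  [0, 1, 1]
  [0, 0, 1]
(up to reordering of blocks).

Per-block formulas:
  For a 3×3 Jordan block J_3(1): exp(t · J_3(1)) = e^(1t)·(I + t·N + (t^2/2)·N^2), where N is the 3×3 nilpotent shift.

After assembling e^{tJ} and conjugating by P, we get:

e^{tM} =
  [4*t^2*exp(t) + 10*t*exp(t) + exp(t), -4*t^2*exp(t) - 8*t*exp(t), t^2*exp(t) + 3*t*exp(t)]
  [2*t^2*exp(t) + 7*t*exp(t), -2*t^2*exp(t) - 6*t*exp(t) + exp(t), t^2*exp(t)/2 + 2*t*exp(t)]
  [-8*t^2*exp(t) - 12*t*exp(t), 8*t^2*exp(t) + 8*t*exp(t), -2*t^2*exp(t) - 4*t*exp(t) + exp(t)]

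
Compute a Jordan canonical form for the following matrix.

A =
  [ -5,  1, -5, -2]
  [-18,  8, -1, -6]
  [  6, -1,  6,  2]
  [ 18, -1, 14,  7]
J_1(1) ⊕ J_3(5)

The characteristic polynomial is
  det(x·I − A) = x^4 - 16*x^3 + 90*x^2 - 200*x + 125 = (x - 5)^3*(x - 1)

Eigenvalues and multiplicities (the geometric multiplicity of λ is n − rank(A − λI), which equals the number of Jordan blocks for λ):
  λ = 1: algebraic multiplicity = 1, geometric multiplicity = 1
  λ = 5: algebraic multiplicity = 3, geometric multiplicity = 1

Determining the block sizes for each eigenvalue:
  λ = 1: one block (gm = 1), so the single block has size am = 1 → block sizes [1]
  λ = 5: one block (gm = 1), so the single block has size am = 3 → block sizes [3]

Assembling the blocks gives a Jordan form
J =
  [1, 0, 0, 0]
  [0, 5, 1, 0]
  [0, 0, 5, 1]
  [0, 0, 0, 5]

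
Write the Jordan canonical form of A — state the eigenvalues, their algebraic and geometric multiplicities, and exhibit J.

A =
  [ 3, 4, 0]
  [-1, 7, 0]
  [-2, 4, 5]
J_2(5) ⊕ J_1(5)

The characteristic polynomial is
  det(x·I − A) = x^3 - 15*x^2 + 75*x - 125 = (x - 5)^3

Eigenvalues and multiplicities (the geometric multiplicity of λ is n − rank(A − λI), which equals the number of Jordan blocks for λ):
  λ = 5: algebraic multiplicity = 3, geometric multiplicity = 2

Determining the block sizes for each eigenvalue:
  λ = 5: 2 blocks summing to 3 forces exactly one block of size 2 and the rest size 1 → block sizes [2, 1]

Assembling the blocks gives a Jordan form
J =
  [5, 1, 0]
  [0, 5, 0]
  [0, 0, 5]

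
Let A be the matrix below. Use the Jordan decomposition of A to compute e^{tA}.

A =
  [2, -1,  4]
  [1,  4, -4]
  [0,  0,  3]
e^{tA} =
  [-t*exp(3*t) + exp(3*t), -t*exp(3*t), 4*t*exp(3*t)]
  [t*exp(3*t), t*exp(3*t) + exp(3*t), -4*t*exp(3*t)]
  [0, 0, exp(3*t)]

Strategy: write A = P · J · P⁻¹ where J is a Jordan canonical form, so e^{tA} = P · e^{tJ} · P⁻¹, and e^{tJ} can be computed block-by-block.

A has Jordan form
J =
  [3, 1, 0]
  [0, 3, 0]
  [0, 0, 3]
(up to reordering of blocks).

Per-block formulas:
  For a 2×2 Jordan block J_2(3): exp(t · J_2(3)) = e^(3t)·(I + t·N), where N is the 2×2 nilpotent shift.
  For a 1×1 block at λ = 3: exp(t · [3]) = [e^(3t)].

After assembling e^{tJ} and conjugating by P, we get:

e^{tA} =
  [-t*exp(3*t) + exp(3*t), -t*exp(3*t), 4*t*exp(3*t)]
  [t*exp(3*t), t*exp(3*t) + exp(3*t), -4*t*exp(3*t)]
  [0, 0, exp(3*t)]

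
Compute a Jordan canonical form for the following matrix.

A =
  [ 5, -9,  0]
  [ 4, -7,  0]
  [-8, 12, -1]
J_2(-1) ⊕ J_1(-1)

The characteristic polynomial is
  det(x·I − A) = x^3 + 3*x^2 + 3*x + 1 = (x + 1)^3

Eigenvalues and multiplicities (the geometric multiplicity of λ is n − rank(A − λI), which equals the number of Jordan blocks for λ):
  λ = -1: algebraic multiplicity = 3, geometric multiplicity = 2

Determining the block sizes for each eigenvalue:
  λ = -1: 2 blocks summing to 3 forces exactly one block of size 2 and the rest size 1 → block sizes [2, 1]

Assembling the blocks gives a Jordan form
J =
  [-1,  1,  0]
  [ 0, -1,  0]
  [ 0,  0, -1]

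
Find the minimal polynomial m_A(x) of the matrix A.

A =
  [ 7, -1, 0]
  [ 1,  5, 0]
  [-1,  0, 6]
x^3 - 18*x^2 + 108*x - 216

The characteristic polynomial is χ_A(x) = (x - 6)^3, so the eigenvalues are known. The minimal polynomial is
  m_A(x) = Π_λ (x − λ)^{k_λ}
where k_λ is the size of the *largest* Jordan block for λ (equivalently, the smallest k with (A − λI)^k v = 0 for every generalised eigenvector v of λ).

  λ = 6: largest Jordan block has size 3, contributing (x − 6)^3

So m_A(x) = (x - 6)^3 = x^3 - 18*x^2 + 108*x - 216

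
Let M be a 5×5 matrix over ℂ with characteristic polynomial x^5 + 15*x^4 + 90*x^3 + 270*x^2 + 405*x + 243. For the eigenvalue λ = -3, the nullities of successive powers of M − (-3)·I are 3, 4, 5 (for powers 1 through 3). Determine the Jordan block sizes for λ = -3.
Block sizes for λ = -3: [3, 1, 1]

From the dimensions of kernels of powers, the number of Jordan blocks of size at least j is d_j − d_{j−1} where d_j = dim ker(N^j) (with d_0 = 0). Computing the differences gives [3, 1, 1].
The number of blocks of size exactly k is (#blocks of size ≥ k) − (#blocks of size ≥ k + 1), so the partition is: 2 block(s) of size 1, 1 block(s) of size 3.
In nonincreasing order the block sizes are [3, 1, 1].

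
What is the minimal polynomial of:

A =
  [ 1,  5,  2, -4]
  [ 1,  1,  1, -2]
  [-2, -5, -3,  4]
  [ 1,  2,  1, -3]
x^3 + 3*x^2 + 3*x + 1

The characteristic polynomial is χ_A(x) = (x + 1)^4, so the eigenvalues are known. The minimal polynomial is
  m_A(x) = Π_λ (x − λ)^{k_λ}
where k_λ is the size of the *largest* Jordan block for λ (equivalently, the smallest k with (A − λI)^k v = 0 for every generalised eigenvector v of λ).

  λ = -1: largest Jordan block has size 3, contributing (x + 1)^3

So m_A(x) = (x + 1)^3 = x^3 + 3*x^2 + 3*x + 1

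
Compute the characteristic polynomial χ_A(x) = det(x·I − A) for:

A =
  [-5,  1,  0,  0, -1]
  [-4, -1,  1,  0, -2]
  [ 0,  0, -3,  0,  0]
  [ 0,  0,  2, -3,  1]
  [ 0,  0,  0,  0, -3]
x^5 + 15*x^4 + 90*x^3 + 270*x^2 + 405*x + 243

Expanding det(x·I − A) (e.g. by cofactor expansion or by noting that A is similar to its Jordan form J, which has the same characteristic polynomial as A) gives
  χ_A(x) = x^5 + 15*x^4 + 90*x^3 + 270*x^2 + 405*x + 243
which factors as (x + 3)^5. The eigenvalues (with algebraic multiplicities) are λ = -3 with multiplicity 5.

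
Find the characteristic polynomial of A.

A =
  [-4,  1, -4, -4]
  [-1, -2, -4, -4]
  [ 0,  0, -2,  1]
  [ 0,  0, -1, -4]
x^4 + 12*x^3 + 54*x^2 + 108*x + 81

Expanding det(x·I − A) (e.g. by cofactor expansion or by noting that A is similar to its Jordan form J, which has the same characteristic polynomial as A) gives
  χ_A(x) = x^4 + 12*x^3 + 54*x^2 + 108*x + 81
which factors as (x + 3)^4. The eigenvalues (with algebraic multiplicities) are λ = -3 with multiplicity 4.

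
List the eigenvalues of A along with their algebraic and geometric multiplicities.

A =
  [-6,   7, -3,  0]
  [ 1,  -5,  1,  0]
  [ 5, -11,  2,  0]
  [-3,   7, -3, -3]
λ = -3: alg = 4, geom = 2

Step 1 — factor the characteristic polynomial to read off the algebraic multiplicities:
  χ_A(x) = (x + 3)^4

Step 2 — compute geometric multiplicities via the rank-nullity identity g(λ) = n − rank(A − λI):
  rank(A − (-3)·I) = 2, so dim ker(A − (-3)·I) = n − 2 = 2

Summary:
  λ = -3: algebraic multiplicity = 4, geometric multiplicity = 2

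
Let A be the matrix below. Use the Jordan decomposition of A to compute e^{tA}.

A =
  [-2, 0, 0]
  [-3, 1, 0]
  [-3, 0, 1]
e^{tA} =
  [exp(-2*t), 0, 0]
  [-exp(t) + exp(-2*t), exp(t), 0]
  [-exp(t) + exp(-2*t), 0, exp(t)]

Strategy: write A = P · J · P⁻¹ where J is a Jordan canonical form, so e^{tA} = P · e^{tJ} · P⁻¹, and e^{tJ} can be computed block-by-block.

A has Jordan form
J =
  [-2, 0, 0]
  [ 0, 1, 0]
  [ 0, 0, 1]
(up to reordering of blocks).

Per-block formulas:
  For a 1×1 block at λ = 1: exp(t · [1]) = [e^(1t)].
  For a 1×1 block at λ = -2: exp(t · [-2]) = [e^(-2t)].

After assembling e^{tJ} and conjugating by P, we get:

e^{tA} =
  [exp(-2*t), 0, 0]
  [-exp(t) + exp(-2*t), exp(t), 0]
  [-exp(t) + exp(-2*t), 0, exp(t)]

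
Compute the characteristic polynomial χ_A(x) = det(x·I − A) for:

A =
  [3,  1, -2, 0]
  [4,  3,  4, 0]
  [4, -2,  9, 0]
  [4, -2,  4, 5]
x^4 - 20*x^3 + 150*x^2 - 500*x + 625

Expanding det(x·I − A) (e.g. by cofactor expansion or by noting that A is similar to its Jordan form J, which has the same characteristic polynomial as A) gives
  χ_A(x) = x^4 - 20*x^3 + 150*x^2 - 500*x + 625
which factors as (x - 5)^4. The eigenvalues (with algebraic multiplicities) are λ = 5 with multiplicity 4.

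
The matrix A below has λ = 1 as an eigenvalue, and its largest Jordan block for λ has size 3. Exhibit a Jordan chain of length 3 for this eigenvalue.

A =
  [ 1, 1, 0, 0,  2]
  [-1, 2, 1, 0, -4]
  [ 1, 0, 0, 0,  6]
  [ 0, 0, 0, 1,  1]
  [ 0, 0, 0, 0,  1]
A Jordan chain for λ = 1 of length 3:
v_1 = (-1, 0, -1, 0, 0)ᵀ
v_2 = (0, -1, 1, 0, 0)ᵀ
v_3 = (1, 0, 0, 0, 0)ᵀ

Let N = A − (1)·I. We want v_3 with N^3 v_3 = 0 but N^2 v_3 ≠ 0; then v_{j-1} := N · v_j for j = 3, …, 2.

Pick v_3 = (1, 0, 0, 0, 0)ᵀ.
Then v_2 = N · v_3 = (0, -1, 1, 0, 0)ᵀ.
Then v_1 = N · v_2 = (-1, 0, -1, 0, 0)ᵀ.

Sanity check: (A − (1)·I) v_1 = (0, 0, 0, 0, 0)ᵀ = 0. ✓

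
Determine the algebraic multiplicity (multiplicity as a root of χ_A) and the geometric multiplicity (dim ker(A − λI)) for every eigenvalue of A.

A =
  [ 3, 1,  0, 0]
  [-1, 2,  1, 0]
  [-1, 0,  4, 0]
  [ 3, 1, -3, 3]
λ = 3: alg = 4, geom = 2

Step 1 — factor the characteristic polynomial to read off the algebraic multiplicities:
  χ_A(x) = (x - 3)^4

Step 2 — compute geometric multiplicities via the rank-nullity identity g(λ) = n − rank(A − λI):
  rank(A − (3)·I) = 2, so dim ker(A − (3)·I) = n − 2 = 2

Summary:
  λ = 3: algebraic multiplicity = 4, geometric multiplicity = 2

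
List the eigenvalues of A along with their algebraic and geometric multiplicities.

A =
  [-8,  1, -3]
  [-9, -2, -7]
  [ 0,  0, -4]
λ = -5: alg = 2, geom = 1; λ = -4: alg = 1, geom = 1

Step 1 — factor the characteristic polynomial to read off the algebraic multiplicities:
  χ_A(x) = (x + 4)*(x + 5)^2

Step 2 — compute geometric multiplicities via the rank-nullity identity g(λ) = n − rank(A − λI):
  rank(A − (-5)·I) = 2, so dim ker(A − (-5)·I) = n − 2 = 1
  rank(A − (-4)·I) = 2, so dim ker(A − (-4)·I) = n − 2 = 1

Summary:
  λ = -5: algebraic multiplicity = 2, geometric multiplicity = 1
  λ = -4: algebraic multiplicity = 1, geometric multiplicity = 1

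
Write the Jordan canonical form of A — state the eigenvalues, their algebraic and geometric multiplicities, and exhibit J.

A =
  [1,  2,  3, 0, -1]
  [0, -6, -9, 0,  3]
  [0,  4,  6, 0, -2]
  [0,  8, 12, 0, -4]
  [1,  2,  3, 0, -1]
J_3(0) ⊕ J_1(0) ⊕ J_1(0)

The characteristic polynomial is
  det(x·I − A) = x^5

Eigenvalues and multiplicities (the geometric multiplicity of λ is n − rank(A − λI), which equals the number of Jordan blocks for λ):
  λ = 0: algebraic multiplicity = 5, geometric multiplicity = 3

Determining the block sizes for each eigenvalue:
  λ = 0: with am = 5 and gm = 3, the partition is not yet determined (e.g. several partitions of 5 into 3 parts exist). Let N = A − (0)·I. Computing rank(N^1) = 2, rank(N^2) = 1, rank(N^3) = 0; the number of blocks of size ≥ j is rank(N^{j−1}) − rank(N^j), giving [3, 1, 1]. So we have 1 block(s) of size 3, 2 block(s) of size 1 → block sizes [3, 1, 1]

Assembling the blocks gives a Jordan form
J =
  [0, 1, 0, 0, 0]
  [0, 0, 1, 0, 0]
  [0, 0, 0, 0, 0]
  [0, 0, 0, 0, 0]
  [0, 0, 0, 0, 0]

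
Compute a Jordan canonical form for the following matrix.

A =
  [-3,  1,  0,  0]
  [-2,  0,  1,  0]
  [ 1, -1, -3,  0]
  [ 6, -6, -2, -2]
J_3(-2) ⊕ J_1(-2)

The characteristic polynomial is
  det(x·I − A) = x^4 + 8*x^3 + 24*x^2 + 32*x + 16 = (x + 2)^4

Eigenvalues and multiplicities (the geometric multiplicity of λ is n − rank(A − λI), which equals the number of Jordan blocks for λ):
  λ = -2: algebraic multiplicity = 4, geometric multiplicity = 2

Determining the block sizes for each eigenvalue:
  λ = -2: with am = 4 and gm = 2, the partition is not yet determined (e.g. several partitions of 4 into 2 parts exist). Let N = A − (-2)·I. Computing rank(N^1) = 2, rank(N^2) = 1, rank(N^3) = 0; the number of blocks of size ≥ j is rank(N^{j−1}) − rank(N^j), giving [2, 1, 1]. So we have 1 block(s) of size 3, 1 block(s) of size 1 → block sizes [3, 1]

Assembling the blocks gives a Jordan form
J =
  [-2,  1,  0,  0]
  [ 0, -2,  1,  0]
  [ 0,  0, -2,  0]
  [ 0,  0,  0, -2]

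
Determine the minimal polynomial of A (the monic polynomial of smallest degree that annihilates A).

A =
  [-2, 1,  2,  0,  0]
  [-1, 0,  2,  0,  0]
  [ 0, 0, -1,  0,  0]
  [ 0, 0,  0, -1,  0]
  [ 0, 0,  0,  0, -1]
x^2 + 2*x + 1

The characteristic polynomial is χ_A(x) = (x + 1)^5, so the eigenvalues are known. The minimal polynomial is
  m_A(x) = Π_λ (x − λ)^{k_λ}
where k_λ is the size of the *largest* Jordan block for λ (equivalently, the smallest k with (A − λI)^k v = 0 for every generalised eigenvector v of λ).

  λ = -1: largest Jordan block has size 2, contributing (x + 1)^2

So m_A(x) = (x + 1)^2 = x^2 + 2*x + 1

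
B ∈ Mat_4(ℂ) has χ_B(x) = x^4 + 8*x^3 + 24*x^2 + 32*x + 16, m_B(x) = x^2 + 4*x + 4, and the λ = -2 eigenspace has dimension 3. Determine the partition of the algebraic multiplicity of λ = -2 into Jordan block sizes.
Block sizes for λ = -2: [2, 1, 1]

Step 1 — from the characteristic polynomial, algebraic multiplicity of λ = -2 is 4. From dim ker(B − (-2)·I) = 3, there are exactly 3 Jordan blocks for λ = -2.
Step 2 — from the minimal polynomial, the factor (x + 2)^2 tells us the largest block for λ = -2 has size 2.
Step 3 — with total size 4, 3 blocks, and largest block 2, the block sizes (in nonincreasing order) are [2, 1, 1].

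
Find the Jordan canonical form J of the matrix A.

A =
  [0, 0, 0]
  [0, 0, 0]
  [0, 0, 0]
J_1(0) ⊕ J_1(0) ⊕ J_1(0)

The characteristic polynomial is
  det(x·I − A) = x^3

Eigenvalues and multiplicities (the geometric multiplicity of λ is n − rank(A − λI), which equals the number of Jordan blocks for λ):
  λ = 0: algebraic multiplicity = 3, geometric multiplicity = 3

Determining the block sizes for each eigenvalue:
  λ = 0: gm = am = 3, so every block has size 1 → block sizes [1, 1, 1]

Assembling the blocks gives a Jordan form
J =
  [0, 0, 0]
  [0, 0, 0]
  [0, 0, 0]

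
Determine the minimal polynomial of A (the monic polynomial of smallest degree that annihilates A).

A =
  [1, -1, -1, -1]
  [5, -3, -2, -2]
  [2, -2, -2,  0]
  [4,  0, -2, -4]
x^3 + 6*x^2 + 12*x + 8

The characteristic polynomial is χ_A(x) = (x + 2)^4, so the eigenvalues are known. The minimal polynomial is
  m_A(x) = Π_λ (x − λ)^{k_λ}
where k_λ is the size of the *largest* Jordan block for λ (equivalently, the smallest k with (A − λI)^k v = 0 for every generalised eigenvector v of λ).

  λ = -2: largest Jordan block has size 3, contributing (x + 2)^3

So m_A(x) = (x + 2)^3 = x^3 + 6*x^2 + 12*x + 8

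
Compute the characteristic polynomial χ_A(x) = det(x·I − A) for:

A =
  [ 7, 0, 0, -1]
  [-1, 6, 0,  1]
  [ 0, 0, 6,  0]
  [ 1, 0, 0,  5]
x^4 - 24*x^3 + 216*x^2 - 864*x + 1296

Expanding det(x·I − A) (e.g. by cofactor expansion or by noting that A is similar to its Jordan form J, which has the same characteristic polynomial as A) gives
  χ_A(x) = x^4 - 24*x^3 + 216*x^2 - 864*x + 1296
which factors as (x - 6)^4. The eigenvalues (with algebraic multiplicities) are λ = 6 with multiplicity 4.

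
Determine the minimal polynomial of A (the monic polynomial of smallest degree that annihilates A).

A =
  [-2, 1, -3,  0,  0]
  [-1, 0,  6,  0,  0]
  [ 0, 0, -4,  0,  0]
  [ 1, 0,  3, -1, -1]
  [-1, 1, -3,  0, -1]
x^3 + 6*x^2 + 9*x + 4

The characteristic polynomial is χ_A(x) = (x + 1)^4*(x + 4), so the eigenvalues are known. The minimal polynomial is
  m_A(x) = Π_λ (x − λ)^{k_λ}
where k_λ is the size of the *largest* Jordan block for λ (equivalently, the smallest k with (A − λI)^k v = 0 for every generalised eigenvector v of λ).

  λ = -4: largest Jordan block has size 1, contributing (x + 4)
  λ = -1: largest Jordan block has size 2, contributing (x + 1)^2

So m_A(x) = (x + 1)^2*(x + 4) = x^3 + 6*x^2 + 9*x + 4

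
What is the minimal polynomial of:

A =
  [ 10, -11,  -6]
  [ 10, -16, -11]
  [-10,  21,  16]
x^3 - 10*x^2 + 25*x

The characteristic polynomial is χ_A(x) = x*(x - 5)^2, so the eigenvalues are known. The minimal polynomial is
  m_A(x) = Π_λ (x − λ)^{k_λ}
where k_λ is the size of the *largest* Jordan block for λ (equivalently, the smallest k with (A − λI)^k v = 0 for every generalised eigenvector v of λ).

  λ = 0: largest Jordan block has size 1, contributing (x − 0)
  λ = 5: largest Jordan block has size 2, contributing (x − 5)^2

So m_A(x) = x*(x - 5)^2 = x^3 - 10*x^2 + 25*x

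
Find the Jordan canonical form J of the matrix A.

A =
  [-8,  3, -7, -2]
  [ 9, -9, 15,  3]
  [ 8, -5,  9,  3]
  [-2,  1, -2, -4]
J_3(-3) ⊕ J_1(-3)

The characteristic polynomial is
  det(x·I − A) = x^4 + 12*x^3 + 54*x^2 + 108*x + 81 = (x + 3)^4

Eigenvalues and multiplicities (the geometric multiplicity of λ is n − rank(A − λI), which equals the number of Jordan blocks for λ):
  λ = -3: algebraic multiplicity = 4, geometric multiplicity = 2

Determining the block sizes for each eigenvalue:
  λ = -3: with am = 4 and gm = 2, the partition is not yet determined (e.g. several partitions of 4 into 2 parts exist). Let N = A − (-3)·I. Computing rank(N^1) = 2, rank(N^2) = 1, rank(N^3) = 0; the number of blocks of size ≥ j is rank(N^{j−1}) − rank(N^j), giving [2, 1, 1]. So we have 1 block(s) of size 3, 1 block(s) of size 1 → block sizes [3, 1]

Assembling the blocks gives a Jordan form
J =
  [-3,  1,  0,  0]
  [ 0, -3,  1,  0]
  [ 0,  0, -3,  0]
  [ 0,  0,  0, -3]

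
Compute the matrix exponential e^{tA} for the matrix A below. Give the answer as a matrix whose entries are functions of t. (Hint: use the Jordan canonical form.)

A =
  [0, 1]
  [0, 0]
e^{tA} =
  [1, t]
  [0, 1]

Strategy: write A = P · J · P⁻¹ where J is a Jordan canonical form, so e^{tA} = P · e^{tJ} · P⁻¹, and e^{tJ} can be computed block-by-block.

A has Jordan form
J =
  [0, 1]
  [0, 0]
(up to reordering of blocks).

Per-block formulas:
  For a 2×2 Jordan block J_2(0): exp(t · J_2(0)) = e^(0t)·(I + t·N), where N is the 2×2 nilpotent shift.

After assembling e^{tJ} and conjugating by P, we get:

e^{tA} =
  [1, t]
  [0, 1]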